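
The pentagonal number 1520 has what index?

32

Set n(3n−1)/2 = 1520, giving 3n² − n − 3040 = 0.
The discriminant is 1 + 24·1520 = 36481, and √36481 = 191.
So n = (1 + 191) / 6 = 192/6 = 32.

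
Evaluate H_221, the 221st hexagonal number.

The 221st hexagonal number is n(2n−1) with n = 221.
221·(2·221 − 1) = 221·441 = 97461.

97461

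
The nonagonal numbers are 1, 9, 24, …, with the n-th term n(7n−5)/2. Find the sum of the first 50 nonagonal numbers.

147050

Σ i(7i−5)/2 = (7Σi² − 5Σi) / 2 over i = 1..50.
Σi = 1275 and Σi² = 42925.
(7·42925 − 5·1275) / 2 = 294100/2 = 147050.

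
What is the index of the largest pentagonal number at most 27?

4

Solve n(3n−1)/2 ≤ 27 for integer n.
n = 4 gives 22 ≤ 27, while n = 5 gives 35 > 27; so the answer is index 4.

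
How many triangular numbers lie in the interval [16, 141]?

The n-th triangular number is n(n+1)/2.
Smallest index with value ≥ 16: n = 6 (giving 21).
Largest index with value ≤ 141: n = 16 (giving 136).
Indices 6 through 16: 11 terms.

11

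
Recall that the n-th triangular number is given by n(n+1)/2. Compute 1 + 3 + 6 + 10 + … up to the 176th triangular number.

Σ i(i+1)/2 = (Σi² + Σi) / 2 over i = 1..176.
Σi = 15576 and Σi² = 1832776.
(1·1832776 + 1·15576) / 2 = 1848352/2 = 924176.

924176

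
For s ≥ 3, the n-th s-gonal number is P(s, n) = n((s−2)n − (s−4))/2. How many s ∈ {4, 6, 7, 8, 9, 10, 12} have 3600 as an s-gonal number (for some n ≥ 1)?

1

s = 4: P(4, 60) = 3600. ✓
s = 6: P(6, 42) = 3486 and P(6, 43) = 3655; 3600 is not s-gonal.
s = 7: P(7, 38) = 3553 and P(7, 39) = 3744; 3600 is not s-gonal.
s = 8: P(8, 34) = 3400 and P(8, 35) = 3605; 3600 is not s-gonal.
s = 9: P(9, 32) = 3504 and P(9, 33) = 3729; 3600 is not s-gonal.
s = 10: P(10, 30) = 3510 and P(10, 31) = 3751; 3600 is not s-gonal.
s = 12: P(12, 27) = 3537 and P(12, 28) = 3808; 3600 is not s-gonal.
Hits: s ∈ {4} → 1.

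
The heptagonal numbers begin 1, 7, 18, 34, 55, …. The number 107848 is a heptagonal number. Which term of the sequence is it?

Set n(5n−3)/2 = 107848, giving 5n² − 3n − 215696 = 0.
So n = (3 + 2077) / 10 = 2080/10 = 208.
Check: 208·(5·208 − 3)/2 = 107848. ✓

208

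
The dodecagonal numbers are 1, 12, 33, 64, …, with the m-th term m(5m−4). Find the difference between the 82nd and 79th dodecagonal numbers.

82·(5·82 − 4) = 33292 and 79·(5·79 − 4) = 30889.
Difference: 33292 − 30889 = 2403.

2403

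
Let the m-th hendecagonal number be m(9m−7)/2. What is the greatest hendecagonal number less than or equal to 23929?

23725

Solve n(9n−7)/2 ≤ 23929 for integer n.
n = 73 gives 23725 ≤ 23929, while n = 74 gives 24383 > 23929; so the answer is 23725.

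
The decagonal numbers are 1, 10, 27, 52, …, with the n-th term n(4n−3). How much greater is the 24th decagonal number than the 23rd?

Consecutive decagonal numbers differ by 8n − 7: here 8·24 − 7 = 185.

185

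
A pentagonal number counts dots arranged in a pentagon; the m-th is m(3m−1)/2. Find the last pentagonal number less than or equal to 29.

Solve n(3n−1)/2 ≤ 29 for integer n.
n = 4 gives 22 ≤ 29, while n = 5 gives 35 > 29; so the answer is 22.

22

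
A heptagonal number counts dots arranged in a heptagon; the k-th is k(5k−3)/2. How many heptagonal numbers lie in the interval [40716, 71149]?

42

The n-th heptagonal number is n(5n−3)/2.
Smallest index with value ≥ 40716: n = 128 (giving 40768).
Largest index with value ≤ 71149: n = 169 (giving 71149).
Indices 128 through 169: 42 terms.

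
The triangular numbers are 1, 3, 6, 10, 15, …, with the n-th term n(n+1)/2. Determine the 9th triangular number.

The 9th triangular number is n(n+1)/2 with n = 9.
9·10/2 = 90/2 = 45.

45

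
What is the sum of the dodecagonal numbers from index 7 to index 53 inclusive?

249100

Σ i(5i−4) = 5Σi² − 4Σi over i = 7..53.
Σi = 1431 − 21 = 1410 and Σi² = 51039 − 91 = 50948.
5·50948 − 4·1410 = 249100.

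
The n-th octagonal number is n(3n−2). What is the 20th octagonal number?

1160

The 20th octagonal number is n(3n−2) with n = 20.
20·(3·20 − 2) = 20·58 = 1160.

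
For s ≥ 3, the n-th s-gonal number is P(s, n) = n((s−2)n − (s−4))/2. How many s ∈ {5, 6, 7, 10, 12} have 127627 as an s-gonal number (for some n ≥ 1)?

s = 5: P(5, 291) = 126876 and P(5, 292) = 127750; 127627 is not s-gonal.
s = 6: P(6, 252) = 126756 and P(6, 253) = 127765; 127627 is not s-gonal.
s = 7: P(7, 226) = 127351 and P(7, 227) = 128482; 127627 is not s-gonal.
s = 10: P(10, 179) = 127627. ✓
s = 12: P(12, 160) = 127360 and P(12, 161) = 128961; 127627 is not s-gonal.
Hits: s ∈ {10} → 1.

1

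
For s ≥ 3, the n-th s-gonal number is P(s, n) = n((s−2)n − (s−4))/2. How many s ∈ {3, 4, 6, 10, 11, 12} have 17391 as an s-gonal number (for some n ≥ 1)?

1

s = 3: P(3, 186) = 17391. ✓
s = 4: P(4, 131) = 17161 and P(4, 132) = 17424; 17391 is not s-gonal.
s = 6: P(6, 93) = 17205 and P(6, 94) = 17578; 17391 is not s-gonal.
s = 10: P(10, 66) = 17226 and P(10, 67) = 17755; 17391 is not s-gonal.
s = 11: P(11, 62) = 17081 and P(11, 63) = 17640; 17391 is not s-gonal.
s = 12: P(12, 59) = 17169 and P(12, 60) = 17760; 17391 is not s-gonal.
Hits: s ∈ {3} → 1.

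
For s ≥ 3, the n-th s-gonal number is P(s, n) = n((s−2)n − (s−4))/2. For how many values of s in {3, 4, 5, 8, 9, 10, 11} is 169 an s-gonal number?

s = 3: P(3, 17) = 153 and P(3, 18) = 171; 169 is not s-gonal.
s = 4: P(4, 13) = 169. ✓
s = 5: P(5, 10) = 145 and P(5, 11) = 176; 169 is not s-gonal.
s = 8: P(8, 7) = 133 and P(8, 8) = 176; 169 is not s-gonal.
s = 9: P(9, 7) = 154 and P(9, 8) = 204; 169 is not s-gonal.
s = 10: P(10, 6) = 126 and P(10, 7) = 175; 169 is not s-gonal.
s = 11: P(11, 6) = 141 and P(11, 7) = 196; 169 is not s-gonal.
Hits: s ∈ {4} → 1.

1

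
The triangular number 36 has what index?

8

Set n(n+1)/2 = 36, giving n² + n − 72 = 0.
So n = (-1 + 17) / 2 = 16/2 = 8.
Check: 8·9/2 = 36. ✓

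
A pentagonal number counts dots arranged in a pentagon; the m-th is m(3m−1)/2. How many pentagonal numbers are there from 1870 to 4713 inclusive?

The n-th pentagonal number is n(3n−1)/2.
Smallest index with value ≥ 1870: n = 36 (giving 1926).
Largest index with value ≤ 4713: n = 56 (giving 4676).
Indices 36 through 56: 21 terms.

21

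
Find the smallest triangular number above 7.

10

Solve n(n+1)/2 > 7 for integer n.
The largest n with value ≤ 7 is 3 (since 6 ≤ 7 < 10), so the first above is n = 4, value 10.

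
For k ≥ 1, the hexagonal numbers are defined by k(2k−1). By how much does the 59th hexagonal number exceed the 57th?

462

59·(2·59 − 1) = 6903 and 57·(2·57 − 1) = 6441.
Difference: 6903 − 6441 = 462.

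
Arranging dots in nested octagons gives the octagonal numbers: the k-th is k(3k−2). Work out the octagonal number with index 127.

48133

127·(3·127 − 2) = 127·379 = 48133.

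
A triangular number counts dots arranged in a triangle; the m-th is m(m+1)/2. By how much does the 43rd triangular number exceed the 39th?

43·44/2 = 946 and 39·40/2 = 780.
Difference: 946 − 780 = 166.

166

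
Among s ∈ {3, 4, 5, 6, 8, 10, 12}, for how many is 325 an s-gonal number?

s = 3: P(3, 25) = 325. ✓
s = 4: P(4, 18) = 324 and P(4, 19) = 361; 325 is not s-gonal.
s = 5: P(5, 14) = 287 and P(5, 15) = 330; 325 is not s-gonal.
s = 6: P(6, 13) = 325. ✓
s = 8: P(8, 10) = 280 and P(8, 11) = 341; 325 is not s-gonal.
s = 10: P(10, 9) = 297 and P(10, 10) = 370; 325 is not s-gonal.
s = 12: P(12, 8) = 288 and P(12, 9) = 369; 325 is not s-gonal.
Hits: s ∈ {3, 6} → 2.

2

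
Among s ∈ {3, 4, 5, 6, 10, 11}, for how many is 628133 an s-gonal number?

s = 3: P(3, 1120) = 627760 and P(3, 1121) = 628881; 628133 is not s-gonal.
s = 4: P(4, 792) = 627264 and P(4, 793) = 628849; 628133 is not s-gonal.
s = 5: P(5, 647) = 627590 and P(5, 648) = 629532; 628133 is not s-gonal.
s = 6: P(6, 560) = 626640 and P(6, 561) = 628881; 628133 is not s-gonal.
s = 10: P(10, 396) = 626076 and P(10, 397) = 629245; 628133 is not s-gonal.
s = 11: P(11, 374) = 628133. ✓
Hits: s ∈ {11} → 1.

1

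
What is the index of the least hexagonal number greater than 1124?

Solve n(2n−1) > 1124 for integer n.
The largest n with value ≤ 1124 is 23 (since 1035 ≤ 1124 < 1128), so the first above is n = 24, value 1128.

24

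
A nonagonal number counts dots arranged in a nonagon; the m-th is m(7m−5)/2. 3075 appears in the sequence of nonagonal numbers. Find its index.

Set n(7n−5)/2 = 3075, giving 7n² − 5n − 6150 = 0.
The discriminant is 25 + 56·3075 = 172225, and √172225 = 415.
So n = (5 + 415) / 14 = 420/14 = 30.
Check: 30·(7·30 − 5)/2 = 3075. ✓

30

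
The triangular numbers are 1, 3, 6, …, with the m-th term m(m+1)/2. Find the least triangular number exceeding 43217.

43365

Solve n(n+1)/2 > 43217 for integer n.
The largest n with value ≤ 43217 is 293 (since 43071 ≤ 43217 < 43365), so the first above is n = 294, value 43365.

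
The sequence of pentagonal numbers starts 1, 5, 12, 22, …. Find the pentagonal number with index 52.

4030

The 52nd pentagonal number is n(3n−1)/2 with n = 52.
52·(3·52 − 1)/2 = 52·155/2 = 4030.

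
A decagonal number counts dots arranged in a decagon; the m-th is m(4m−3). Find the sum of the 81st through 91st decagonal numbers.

Σ i(4i−3) = 4Σi² − 3Σi over i = 81..91.
Σi = 4186 − 3240 = 946 and Σi² = 255346 − 173880 = 81466.
4·81466 − 3·946 = 323026.

323026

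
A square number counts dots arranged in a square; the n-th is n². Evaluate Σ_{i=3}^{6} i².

Σ_{i=3}^{6} i² = 91 − 5 = 86.

86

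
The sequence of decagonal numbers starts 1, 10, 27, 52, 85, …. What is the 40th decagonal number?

6280

The 40th decagonal number is n(4n−3) with n = 40.
40·(4·40 − 3) = 40·157 = 6280.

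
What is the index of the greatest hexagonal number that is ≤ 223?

Solve n(2n−1) ≤ 223 for integer n.
n = 10 gives 190 ≤ 223, while n = 11 gives 231 > 223; so the answer is index 10.

10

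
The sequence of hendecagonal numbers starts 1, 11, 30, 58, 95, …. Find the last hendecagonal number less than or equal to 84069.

Solve n(9n−7)/2 ≤ 84069 for integer n.
n = 137 gives 83981 ≤ 84069, while n = 138 gives 85215 > 84069; so the answer is 83981.

83981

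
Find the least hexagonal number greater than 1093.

1128

Solve n(2n−1) > 1093 for integer n.
The largest n with value ≤ 1093 is 23 (since 1035 ≤ 1093 < 1128), so the first above is n = 24, value 1128.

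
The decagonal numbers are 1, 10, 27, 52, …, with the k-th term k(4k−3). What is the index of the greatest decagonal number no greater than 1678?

20

Solve n(4n−3) ≤ 1678 for integer n.
n = 20 gives 1540 ≤ 1678, while n = 21 gives 1701 > 1678; so the answer is index 20.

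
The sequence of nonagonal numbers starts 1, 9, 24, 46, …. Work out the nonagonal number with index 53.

The 53rd nonagonal number is n(7n−5)/2 with n = 53.
53·(7·53 − 5)/2 = 53·366/2 = 53·183 = 9699.

9699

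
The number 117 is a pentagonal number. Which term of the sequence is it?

9

Set n(3n−1)/2 = 117, giving 3n² − n − 234 = 0.
So n = (1 + 53) / 6 = 54/6 = 9.
Check: 9·(3·9 − 1)/2 = 117. ✓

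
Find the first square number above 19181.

19321

Solve n² > 19181 for integer n.
The largest n with value ≤ 19181 is 138 (since 19044 ≤ 19181 < 19321), so the first above is n = 139, value 19321.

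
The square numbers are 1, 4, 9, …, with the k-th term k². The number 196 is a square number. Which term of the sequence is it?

14

We need n² = 196, so n = √196 = 14.
Check: 14² = 196. ✓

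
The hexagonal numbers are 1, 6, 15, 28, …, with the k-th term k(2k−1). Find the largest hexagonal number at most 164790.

Solve n(2n−1) ≤ 164790 for integer n.
n = 287 gives 164451 ≤ 164790, while n = 288 gives 165600 > 164790; so the answer is 164451.

164451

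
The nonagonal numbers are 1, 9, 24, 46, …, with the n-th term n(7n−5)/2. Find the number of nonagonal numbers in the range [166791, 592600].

193

The n-th nonagonal number is n(7n−5)/2.
Smallest index with value ≥ 166791: n = 219 (giving 167316).
Largest index with value ≤ 592600: n = 411 (giving 590196).
Indices 219 through 411: 193 terms.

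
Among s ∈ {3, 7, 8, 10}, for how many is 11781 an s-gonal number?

2

s = 3: P(3, 153) = 11781. ✓
s = 7: P(7, 68) = 11458 and P(7, 69) = 11799; 11781 is not s-gonal.
s = 8: P(8, 63) = 11781. ✓
s = 10: P(10, 54) = 11502 and P(10, 55) = 11935; 11781 is not s-gonal.
Hits: s ∈ {3, 8} → 2.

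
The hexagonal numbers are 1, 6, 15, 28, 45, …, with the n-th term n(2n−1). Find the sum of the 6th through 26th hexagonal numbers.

Σ i(2i−1) = 2Σi² − Σi over i = 6..26.
Σi = 351 − 15 = 336 and Σi² = 6201 − 55 = 6146.
2·6146 − 1·336 = 11956.

11956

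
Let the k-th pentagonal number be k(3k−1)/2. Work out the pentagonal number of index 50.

50·(3·50 − 1)/2 = 50·149/2 = 3725.

3725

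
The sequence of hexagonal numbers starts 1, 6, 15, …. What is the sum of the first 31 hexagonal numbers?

Σ i(2i−1) = 2Σi² − Σi over i = 1..31.
Σi = 496 and Σi² = 10416.
2·10416 − 1·496 = 20336.

20336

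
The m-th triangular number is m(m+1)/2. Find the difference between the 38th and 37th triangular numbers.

Consecutive triangular numbers differ by n: T_{38} − T_{37} = 38.

38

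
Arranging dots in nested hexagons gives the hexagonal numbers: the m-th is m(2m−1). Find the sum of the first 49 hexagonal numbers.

Σ i(2i−1) = 2Σi² − Σi over i = 1..49.
Σi = 1225 and Σi² = 40425.
2·40425 − 1·1225 = 79625.

79625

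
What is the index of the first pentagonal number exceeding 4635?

56

Solve n(3n−1)/2 > 4635 for integer n.
The largest n with value ≤ 4635 is 55 (since 4510 ≤ 4635 < 4676), so the first above is n = 56, value 4676.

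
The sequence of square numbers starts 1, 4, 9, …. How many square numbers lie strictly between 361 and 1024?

The n-th square number is n².
Smallest index with value > 361: n = 20 (giving 400).
Largest index with value < 1024: n = 31 (giving 961).
Indices 20 through 31: 12 terms.

12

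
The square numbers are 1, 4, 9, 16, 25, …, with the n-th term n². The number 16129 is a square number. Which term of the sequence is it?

127

We need n² = 16129, so n = √16129 = 127.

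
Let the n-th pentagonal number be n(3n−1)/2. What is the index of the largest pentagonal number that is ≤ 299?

Solve n(3n−1)/2 ≤ 299 for integer n.
n = 14 gives 287 ≤ 299, while n = 15 gives 330 > 299; so the answer is index 14.

14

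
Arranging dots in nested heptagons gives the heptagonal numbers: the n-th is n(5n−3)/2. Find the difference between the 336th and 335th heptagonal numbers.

Consecutive heptagonal numbers differ by 5n − 4: here 5·336 − 4 = 1676.

1676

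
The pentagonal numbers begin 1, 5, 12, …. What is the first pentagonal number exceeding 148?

176

Solve n(3n−1)/2 > 148 for integer n.
The largest n with value ≤ 148 is 10 (since 145 ≤ 148 < 176), so the first above is n = 11, value 176.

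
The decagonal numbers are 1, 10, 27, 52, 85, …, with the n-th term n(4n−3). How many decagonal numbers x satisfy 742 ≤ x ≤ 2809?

13

The n-th decagonal number is n(4n−3).
Smallest index with value ≥ 742: n = 14 (giving 742).
Largest index with value ≤ 2809: n = 26 (giving 2626).
Indices 14 through 26: 13 terms.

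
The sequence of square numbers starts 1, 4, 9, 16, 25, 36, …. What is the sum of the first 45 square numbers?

Σ_{i=1}^{45} i² = 45·46·91/6 = 31395.

31395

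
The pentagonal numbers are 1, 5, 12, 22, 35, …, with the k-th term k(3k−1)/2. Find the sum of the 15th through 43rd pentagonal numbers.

Σ i(3i−1)/2 = (3Σi² − Σi) / 2 over i = 15..43.
Σi = 946 − 105 = 841 and Σi² = 27434 − 1015 = 26419.
(3·26419 − 1·841) / 2 = 78416/2 = 39208.

39208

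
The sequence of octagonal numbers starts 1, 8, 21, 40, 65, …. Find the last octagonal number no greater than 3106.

Solve n(3n−2) ≤ 3106 for integer n.
n = 32 gives 3008 ≤ 3106, while n = 33 gives 3201 > 3106; so the answer is 3008.

3008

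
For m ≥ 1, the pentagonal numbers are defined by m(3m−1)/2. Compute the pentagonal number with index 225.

The 225th pentagonal number is n(3n−1)/2 with n = 225.
225·(3·225 − 1)/2 = 225·674/2 = 225·337 = 75825.

75825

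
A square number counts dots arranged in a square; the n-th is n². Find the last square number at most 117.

100

Solve n² ≤ 117 for integer n.
n = 10 gives 100 ≤ 117, while n = 11 gives 121 > 117; so the answer is 100.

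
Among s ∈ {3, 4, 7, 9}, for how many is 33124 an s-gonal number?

s = 3: P(3, 256) = 32896 and P(3, 257) = 33153; 33124 is not s-gonal.
s = 4: P(4, 182) = 33124. ✓
s = 7: P(7, 115) = 32890 and P(7, 116) = 33466; 33124 is not s-gonal.
s = 9: P(9, 97) = 32689 and P(9, 98) = 33369; 33124 is not s-gonal.
Hits: s ∈ {4} → 1.

1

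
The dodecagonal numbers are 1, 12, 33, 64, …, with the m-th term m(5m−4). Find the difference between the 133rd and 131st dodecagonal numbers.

133·(5·133 − 4) = 87913 and 131·(5·131 − 4) = 85281.
Difference: 87913 − 85281 = 2632.

2632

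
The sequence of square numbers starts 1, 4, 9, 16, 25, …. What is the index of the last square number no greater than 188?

13

Solve n² ≤ 188 for integer n.
n = 13 gives 169 ≤ 188, while n = 14 gives 196 > 188; so the answer is index 13.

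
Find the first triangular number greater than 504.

528

Solve n(n+1)/2 > 504 for integer n.
The largest n with value ≤ 504 is 31 (since 496 ≤ 504 < 528), so the first above is n = 32, value 528.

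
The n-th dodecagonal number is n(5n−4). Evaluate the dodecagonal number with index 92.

The 92nd dodecagonal number is n(5n−4) with n = 92.
92·(5·92 − 4) = 92·456 = 41952.

41952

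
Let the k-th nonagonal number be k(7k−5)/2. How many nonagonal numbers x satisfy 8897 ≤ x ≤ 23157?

The n-th nonagonal number is n(7n−5)/2.
Smallest index with value ≥ 8897: n = 51 (giving 8976).
Largest index with value ≤ 23157: n = 81 (giving 22761).
Indices 51 through 81: 31 terms.

31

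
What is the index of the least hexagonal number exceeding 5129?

Solve n(2n−1) > 5129 for integer n.
The largest n with value ≤ 5129 is 50 (since 4950 ≤ 5129 < 5151), so the first above is n = 51, value 5151.

51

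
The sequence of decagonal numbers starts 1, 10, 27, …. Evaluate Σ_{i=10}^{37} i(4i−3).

Σ i(4i−3) = 4Σi² − 3Σi over i = 10..37.
Σi = 703 − 45 = 658 and Σi² = 17575 − 285 = 17290.
4·17290 − 3·658 = 67186.

67186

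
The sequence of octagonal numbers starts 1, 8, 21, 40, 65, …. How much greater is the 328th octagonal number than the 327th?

1963

Consecutive octagonal numbers differ by 6n − 5: here 6·328 − 5 = 1963.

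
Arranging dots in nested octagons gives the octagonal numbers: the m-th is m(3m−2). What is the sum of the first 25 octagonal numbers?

15925

Σ i(3i−2) = 3Σi² − 2Σi over i = 1..25.
Σi = 325 and Σi² = 5525.
3·5525 − 2·325 = 15925.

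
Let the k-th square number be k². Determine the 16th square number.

256

16² = 256.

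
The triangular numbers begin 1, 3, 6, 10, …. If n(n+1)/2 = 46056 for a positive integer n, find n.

303

Set n(n+1)/2 = 46056, giving n² + n − 92112 = 0.
The discriminant is 1 + 8·46056 = 368449, and √368449 = 607.
So n = (-1 + 607) / 2 = 606/2 = 303.
Check: 303·304/2 = 46056. ✓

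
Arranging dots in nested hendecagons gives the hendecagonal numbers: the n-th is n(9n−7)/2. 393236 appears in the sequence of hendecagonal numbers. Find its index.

296

Set n(9n−7)/2 = 393236, giving 9n² − 7n − 786472 = 0.
The discriminant is 49 + 72·393236 = 28313041, and √28313041 = 5321.
So n = (7 + 5321) / 18 = 5328/18 = 296.
Check: 296·(9·296 − 7)/2 = 393236. ✓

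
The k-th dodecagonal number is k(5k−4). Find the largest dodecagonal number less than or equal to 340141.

339561

Solve n(5n−4) ≤ 340141 for integer n.
n = 261 gives 339561 ≤ 340141, while n = 262 gives 342172 > 340141; so the answer is 339561.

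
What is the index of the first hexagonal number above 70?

7

Solve n(2n−1) > 70 for integer n.
The largest n with value ≤ 70 is 6 (since 66 ≤ 70 < 91), so the first above is n = 7, value 91.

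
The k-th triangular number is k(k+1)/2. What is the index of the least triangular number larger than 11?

5

Solve n(n+1)/2 > 11 for integer n.
The largest n with value ≤ 11 is 4 (since 10 ≤ 11 < 15), so the first above is n = 5, value 15.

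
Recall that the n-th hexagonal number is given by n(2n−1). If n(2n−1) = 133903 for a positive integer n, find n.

259

Set n(2n−1) = 133903, giving 2n² − n − 133903 = 0.
The discriminant is 1 + 8·133903 = 1071225, and √1071225 = 1035.
So n = (1 + 1035) / 4 = 1036/4 = 259.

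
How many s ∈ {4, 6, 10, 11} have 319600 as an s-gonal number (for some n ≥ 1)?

s = 4: P(4, 565) = 319225 and P(4, 566) = 320356; 319600 is not s-gonal.
s = 6: P(6, 400) = 319600. ✓
s = 10: P(10, 283) = 319507 and P(10, 284) = 321772; 319600 is not s-gonal.
s = 11: P(11, 266) = 317471 and P(11, 267) = 319866; 319600 is not s-gonal.
Hits: s ∈ {6} → 1.

1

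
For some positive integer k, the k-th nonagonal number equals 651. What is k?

Set n(7n−5)/2 = 651, giving 7n² − 5n − 1302 = 0.
The discriminant is 25 + 56·651 = 36481, and √36481 = 191.
So n = (5 + 191) / 14 = 196/14 = 14.
Check: 14·(7·14 − 5)/2 = 651. ✓

14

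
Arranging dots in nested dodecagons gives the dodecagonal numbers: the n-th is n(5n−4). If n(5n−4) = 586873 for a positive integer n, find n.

Set n(5n−4) = 586873, giving 5n² − 4n − 586873 = 0.
The discriminant is 16 + 20·586873 = 11737476, and √11737476 = 3426.
So n = (4 + 3426) / 10 = 3430/10 = 343.

343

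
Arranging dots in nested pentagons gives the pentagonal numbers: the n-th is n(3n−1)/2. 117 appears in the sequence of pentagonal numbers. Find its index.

Set n(3n−1)/2 = 117, giving 3n² − n − 234 = 0.
So n = (1 + 53) / 6 = 54/6 = 9.

9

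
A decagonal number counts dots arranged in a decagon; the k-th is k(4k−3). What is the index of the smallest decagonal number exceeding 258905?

255

Solve n(4n−3) > 258905 for integer n.
The largest n with value ≤ 258905 is 254 (since 257302 ≤ 258905 < 259335), so the first above is n = 255, value 259335.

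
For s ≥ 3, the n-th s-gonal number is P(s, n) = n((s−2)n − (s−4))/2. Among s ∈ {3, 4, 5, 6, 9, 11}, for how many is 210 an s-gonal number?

2

s = 3: P(3, 20) = 210. ✓
s = 4: P(4, 14) = 196 and P(4, 15) = 225; 210 is not s-gonal.
s = 5: P(5, 12) = 210. ✓
s = 6: P(6, 10) = 190 and P(6, 11) = 231; 210 is not s-gonal.
s = 9: P(9, 8) = 204 and P(9, 9) = 261; 210 is not s-gonal.
s = 11: P(11, 7) = 196 and P(11, 8) = 260; 210 is not s-gonal.
Hits: s ∈ {3, 5} → 2.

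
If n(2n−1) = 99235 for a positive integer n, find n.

Set n(2n−1) = 99235, giving 2n² − n − 99235 = 0.
The discriminant is 1 + 8·99235 = 793881, and √793881 = 891.
So n = (1 + 891) / 4 = 892/4 = 223.
Check: 223·(2·223 − 1) = 99235. ✓

223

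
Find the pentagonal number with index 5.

35

The 5th pentagonal number is n(3n−1)/2 with n = 5.
5·(3·5 − 1)/2 = 5·14/2 = 5·7 = 35.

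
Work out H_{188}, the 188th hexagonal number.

188·(2·188 − 1) = 188·375 = 70500.

70500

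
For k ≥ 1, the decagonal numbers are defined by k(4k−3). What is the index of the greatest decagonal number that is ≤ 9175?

Solve n(4n−3) ≤ 9175 for integer n.
n = 48 gives 9072 ≤ 9175, while n = 49 gives 9457 > 9175; so the answer is index 48.

48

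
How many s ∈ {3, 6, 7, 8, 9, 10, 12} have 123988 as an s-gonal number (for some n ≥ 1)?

1

s = 3: P(3, 497) = 123753 and P(3, 498) = 124251; 123988 is not s-gonal.
s = 6: P(6, 249) = 123753 and P(6, 250) = 124750; 123988 is not s-gonal.
s = 7: P(7, 223) = 123988. ✓
s = 8: P(8, 203) = 123221 and P(8, 204) = 124440; 123988 is not s-gonal.
s = 9: P(9, 188) = 123234 and P(9, 189) = 124551; 123988 is not s-gonal.
s = 10: P(10, 176) = 123376 and P(10, 177) = 124785; 123988 is not s-gonal.
s = 12: P(12, 157) = 122617 and P(12, 158) = 124188; 123988 is not s-gonal.
Hits: s ∈ {7} → 1.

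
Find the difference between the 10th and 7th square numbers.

10² = 100 and 7² = 49.
Difference: 100 − 49 = 51.

51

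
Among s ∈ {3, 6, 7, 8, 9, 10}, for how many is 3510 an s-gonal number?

1

s = 3: P(3, 83) = 3486 and P(3, 84) = 3570; 3510 is not s-gonal.
s = 6: P(6, 42) = 3486 and P(6, 43) = 3655; 3510 is not s-gonal.
s = 7: P(7, 37) = 3367 and P(7, 38) = 3553; 3510 is not s-gonal.
s = 8: P(8, 34) = 3400 and P(8, 35) = 3605; 3510 is not s-gonal.
s = 9: P(9, 32) = 3504 and P(9, 33) = 3729; 3510 is not s-gonal.
s = 10: P(10, 30) = 3510. ✓
Hits: s ∈ {10} → 1.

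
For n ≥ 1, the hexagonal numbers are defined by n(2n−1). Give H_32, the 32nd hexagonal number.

The 32nd hexagonal number is n(2n−1) with n = 32.
32·(2·32 − 1) = 32·63 = 2016.

2016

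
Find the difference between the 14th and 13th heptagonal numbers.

66

Consecutive heptagonal numbers differ by 5n − 4: here 5·14 − 4 = 66.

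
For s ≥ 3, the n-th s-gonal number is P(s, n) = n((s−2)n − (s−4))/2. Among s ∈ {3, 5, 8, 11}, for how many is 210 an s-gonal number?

2

s = 3: P(3, 20) = 210. ✓
s = 5: P(5, 12) = 210. ✓
s = 8: P(8, 8) = 176 and P(8, 9) = 225; 210 is not s-gonal.
s = 11: P(11, 7) = 196 and P(11, 8) = 260; 210 is not s-gonal.
Hits: s ∈ {3, 5} → 2.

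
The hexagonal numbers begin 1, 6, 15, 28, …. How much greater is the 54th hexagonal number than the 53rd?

Consecutive hexagonal numbers differ by 4n − 3: here 4·54 − 3 = 213.

213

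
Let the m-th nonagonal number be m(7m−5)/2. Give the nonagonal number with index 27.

2484

The 27th nonagonal number is n(7n−5)/2 with n = 27.
27·(7·27 − 5)/2 = 27·184/2 = 27·92 = 2484.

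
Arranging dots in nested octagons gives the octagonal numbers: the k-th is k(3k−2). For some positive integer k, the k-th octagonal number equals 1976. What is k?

Set n(3n−2) = 1976, giving 3n² − 2n − 1976 = 0.
The discriminant is 4 + 12·1976 = 23716, and √23716 = 154.
So n = (2 + 154) / 6 = 156/6 = 26.

26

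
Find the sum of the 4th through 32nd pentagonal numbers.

16878

Σ i(3i−1)/2 = (3Σi² − Σi) / 2 over i = 4..32.
Σi = 528 − 6 = 522 and Σi² = 11440 − 14 = 11426.
(3·11426 − 1·522) / 2 = 33756/2 = 16878.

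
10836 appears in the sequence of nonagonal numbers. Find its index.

Set n(7n−5)/2 = 10836, giving 7n² − 5n − 21672 = 0.
The discriminant is 25 + 56·10836 = 606841, and √606841 = 779.
So n = (5 + 779) / 14 = 784/14 = 56.

56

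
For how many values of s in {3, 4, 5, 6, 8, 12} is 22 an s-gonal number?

1

s = 3: P(3, 6) = 21 and P(3, 7) = 28; 22 is not s-gonal.
s = 4: P(4, 4) = 16 and P(4, 5) = 25; 22 is not s-gonal.
s = 5: P(5, 4) = 22. ✓
s = 6: P(6, 3) = 15 and P(6, 4) = 28; 22 is not s-gonal.
s = 8: P(8, 3) = 21 and P(8, 4) = 40; 22 is not s-gonal.
s = 12: P(12, 2) = 12 and P(12, 3) = 33; 22 is not s-gonal.
Hits: s ∈ {5} → 1.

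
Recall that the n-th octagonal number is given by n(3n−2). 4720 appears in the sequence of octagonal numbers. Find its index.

Set n(3n−2) = 4720, giving 3n² − 2n − 4720 = 0.
The discriminant is 4 + 12·4720 = 56644, and √56644 = 238.
So n = (2 + 238) / 6 = 240/6 = 40.

40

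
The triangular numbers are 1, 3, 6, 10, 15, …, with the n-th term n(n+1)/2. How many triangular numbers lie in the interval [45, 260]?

14

The n-th triangular number is n(n+1)/2.
Smallest index with value ≥ 45: n = 9 (giving 45).
Largest index with value ≤ 260: n = 22 (giving 253).
Indices 9 through 22: 14 terms.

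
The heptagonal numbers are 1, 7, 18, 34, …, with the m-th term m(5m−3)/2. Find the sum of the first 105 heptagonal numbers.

Σ i(5i−3)/2 = (5Σi² − 3Σi) / 2 over i = 1..105.
Σi = 5565 and Σi² = 391405.
(5·391405 − 3·5565) / 2 = 1940330/2 = 970165.

970165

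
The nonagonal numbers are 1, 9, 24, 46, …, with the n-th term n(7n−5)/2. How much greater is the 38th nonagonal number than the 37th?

260

Consecutive nonagonal numbers differ by 7n − 6: here 7·38 − 6 = 260.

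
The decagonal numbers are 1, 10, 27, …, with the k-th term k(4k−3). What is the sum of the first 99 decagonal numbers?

Σ i(4i−3) = 4Σi² − 3Σi over i = 1..99.
Σi = 4950 and Σi² = 328350.
4·328350 − 3·4950 = 1298550.

1298550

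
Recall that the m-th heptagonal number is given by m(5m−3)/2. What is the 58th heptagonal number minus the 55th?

843

58·(5·58 − 3)/2 = 8323 and 55·(5·55 − 3)/2 = 7480.
Difference: 8323 − 7480 = 843.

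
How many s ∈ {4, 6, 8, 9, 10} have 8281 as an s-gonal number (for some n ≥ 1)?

2

s = 4: P(4, 91) = 8281. ✓
s = 6: P(6, 64) = 8128 and P(6, 65) = 8385; 8281 is not s-gonal.
s = 8: P(8, 52) = 8008 and P(8, 53) = 8321; 8281 is not s-gonal.
s = 9: P(9, 49) = 8281. ✓
s = 10: P(10, 45) = 7965 and P(10, 46) = 8326; 8281 is not s-gonal.
Hits: s ∈ {4, 9} → 2.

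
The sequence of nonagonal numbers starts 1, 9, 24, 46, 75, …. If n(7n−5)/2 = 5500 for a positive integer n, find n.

40

Set n(7n−5)/2 = 5500, giving 7n² − 5n − 11000 = 0.
The discriminant is 25 + 56·5500 = 308025, and √308025 = 555.
So n = (5 + 555) / 14 = 560/14 = 40.
Check: 40·(7·40 − 5)/2 = 5500. ✓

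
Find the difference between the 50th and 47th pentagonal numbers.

435

50·(3·50 − 1)/2 = 3725 and 47·(3·47 − 1)/2 = 3290.
Difference: 3725 − 3290 = 435.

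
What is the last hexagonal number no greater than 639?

630

Solve n(2n−1) ≤ 639 for integer n.
n = 18 gives 630 ≤ 639, while n = 19 gives 703 > 639; so the answer is 630.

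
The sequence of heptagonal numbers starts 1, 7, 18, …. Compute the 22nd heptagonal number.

1177

22·(5·22 − 3)/2 = 22·107/2 = 1177.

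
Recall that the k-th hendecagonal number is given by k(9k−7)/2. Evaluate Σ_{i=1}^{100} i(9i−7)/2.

1504900

Σ i(9i−7)/2 = (9Σi² − 7Σi) / 2 over i = 1..100.
Σi = 5050 and Σi² = 338350.
(9·338350 − 7·5050) / 2 = 3009800/2 = 1504900.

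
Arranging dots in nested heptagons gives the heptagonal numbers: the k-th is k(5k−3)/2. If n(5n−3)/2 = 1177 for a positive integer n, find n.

22

Set n(5n−3)/2 = 1177, giving 5n² − 3n − 2354 = 0.
So n = (3 + 217) / 10 = 220/10 = 22.
Check: 22·(5·22 − 3)/2 = 1177. ✓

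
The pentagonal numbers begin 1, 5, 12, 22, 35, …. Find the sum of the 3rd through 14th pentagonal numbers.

Σ i(3i−1)/2 = (3Σi² − Σi) / 2 over i = 3..14.
Σi = 105 − 3 = 102 and Σi² = 1015 − 5 = 1010.
(3·1010 − 1·102) / 2 = 2928/2 = 1464.

1464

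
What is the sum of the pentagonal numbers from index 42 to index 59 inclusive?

Σ i(3i−1)/2 = (3Σi² − Σi) / 2 over i = 42..59.
Σi = 1770 − 861 = 909 and Σi² = 70210 − 23821 = 46389.
(3·46389 − 1·909) / 2 = 138258/2 = 69129.

69129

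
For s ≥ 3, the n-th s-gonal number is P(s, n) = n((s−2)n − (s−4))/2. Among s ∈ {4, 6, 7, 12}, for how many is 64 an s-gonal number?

2

s = 4: P(4, 8) = 64. ✓
s = 6: P(6, 5) = 45 and P(6, 6) = 66; 64 is not s-gonal.
s = 7: P(7, 5) = 55 and P(7, 6) = 81; 64 is not s-gonal.
s = 12: P(12, 4) = 64. ✓
Hits: s ∈ {4, 12} → 2.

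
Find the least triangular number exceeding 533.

Solve n(n+1)/2 > 533 for integer n.
The largest n with value ≤ 533 is 32 (since 528 ≤ 533 < 561), so the first above is n = 33, value 561.

561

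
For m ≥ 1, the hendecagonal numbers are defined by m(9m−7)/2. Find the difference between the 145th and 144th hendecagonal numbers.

Consecutive hendecagonal numbers differ by 9n − 8: here 9·145 − 8 = 1297.

1297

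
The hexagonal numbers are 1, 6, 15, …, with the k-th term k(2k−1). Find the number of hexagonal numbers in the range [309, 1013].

10

The n-th hexagonal number is n(2n−1).
Smallest index with value ≥ 309: n = 13 (giving 325).
Largest index with value ≤ 1013: n = 22 (giving 946).
Indices 13 through 22: 10 terms.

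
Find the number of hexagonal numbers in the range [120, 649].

11

The n-th hexagonal number is n(2n−1).
Smallest index with value ≥ 120: n = 8 (giving 120).
Largest index with value ≤ 649: n = 18 (giving 630).
Indices 8 through 18: 11 terms.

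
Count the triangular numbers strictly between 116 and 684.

22

The n-th triangular number is n(n+1)/2.
Smallest index with value > 116: n = 15 (giving 120).
Largest index with value < 684: n = 36 (giving 666).
Indices 15 through 36: 22 terms.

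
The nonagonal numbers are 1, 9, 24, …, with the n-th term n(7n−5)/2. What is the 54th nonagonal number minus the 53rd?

372

Consecutive nonagonal numbers differ by 7n − 6: here 7·54 − 6 = 372.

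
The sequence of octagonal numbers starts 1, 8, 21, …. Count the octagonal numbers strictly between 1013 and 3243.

15

The n-th octagonal number is n(3n−2).
Smallest index with value > 1013: n = 19 (giving 1045).
Largest index with value < 3243: n = 33 (giving 3201).
Indices 19 through 33: 15 terms.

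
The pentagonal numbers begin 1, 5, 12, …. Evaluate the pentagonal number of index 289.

125137

The 289th pentagonal number is n(3n−1)/2 with n = 289.
289·(3·289 − 1)/2 = 289·866/2 = 289·433 = 125137.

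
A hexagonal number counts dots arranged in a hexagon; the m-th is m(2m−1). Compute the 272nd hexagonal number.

The 272nd hexagonal number is n(2n−1) with n = 272.
272·(2·272 − 1) = 272·543 = 147696.

147696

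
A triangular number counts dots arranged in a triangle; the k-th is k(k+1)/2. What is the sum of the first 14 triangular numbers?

560

Σ i(i+1)/2 = (Σi² + Σi) / 2 over i = 1..14.
Σi = 105 and Σi² = 1015.
(1·1015 + 1·105) / 2 = 1120/2 = 560.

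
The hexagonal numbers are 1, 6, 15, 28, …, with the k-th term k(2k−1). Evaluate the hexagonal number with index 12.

The 12th hexagonal number is n(2n−1) with n = 12.
12·(2·12 − 1) = 12·23 = 276.

276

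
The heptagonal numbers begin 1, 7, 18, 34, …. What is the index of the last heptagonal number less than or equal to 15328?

Solve n(5n−3)/2 ≤ 15328 for integer n.
n = 78 gives 15093 ≤ 15328, while n = 79 gives 15484 > 15328; so the answer is index 78.

78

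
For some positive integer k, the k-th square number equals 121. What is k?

We need n² = 121, so n = √121 = 11.
Check: 11² = 121. ✓

11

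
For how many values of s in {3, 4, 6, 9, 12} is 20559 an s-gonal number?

s = 3: P(3, 202) = 20503 and P(3, 203) = 20706; 20559 is not s-gonal.
s = 4: P(4, 143) = 20449 and P(4, 144) = 20736; 20559 is not s-gonal.
s = 6: P(6, 101) = 20301 and P(6, 102) = 20706; 20559 is not s-gonal.
s = 9: P(9, 77) = 20559. ✓
s = 12: P(12, 64) = 20224 and P(12, 65) = 20865; 20559 is not s-gonal.
Hits: s ∈ {9} → 1.

1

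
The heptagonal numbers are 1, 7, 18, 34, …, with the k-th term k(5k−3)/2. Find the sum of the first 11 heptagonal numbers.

1166

Σ i(5i−3)/2 = (5Σi² − 3Σi) / 2 over i = 1..11.
Σi = 66 and Σi² = 506.
(5·506 − 3·66) / 2 = 2332/2 = 1166.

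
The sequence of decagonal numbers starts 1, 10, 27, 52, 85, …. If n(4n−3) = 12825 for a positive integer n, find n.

57

Set n(4n−3) = 12825, giving 4n² − 3n − 12825 = 0.
The discriminant is 9 + 16·12825 = 205209, and √205209 = 453.
So n = (3 + 453) / 8 = 456/8 = 57.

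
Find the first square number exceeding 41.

Solve n² > 41 for integer n.
The largest n with value ≤ 41 is 6 (since 36 ≤ 41 < 49), so the first above is n = 7, value 49.

49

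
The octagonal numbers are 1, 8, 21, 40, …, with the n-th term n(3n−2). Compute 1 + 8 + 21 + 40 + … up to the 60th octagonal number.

Σ i(3i−2) = 3Σi² − 2Σi over i = 1..60.
Σi = 1830 and Σi² = 73810.
3·73810 − 2·1830 = 217770.

217770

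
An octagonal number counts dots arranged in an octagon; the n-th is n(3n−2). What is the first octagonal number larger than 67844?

Solve n(3n−2) > 67844 for integer n.
The largest n with value ≤ 67844 is 150 (since 67200 ≤ 67844 < 68101), so the first above is n = 151, value 68101.

68101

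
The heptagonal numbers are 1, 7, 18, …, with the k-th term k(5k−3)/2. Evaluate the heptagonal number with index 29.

2059

29·(5·29 − 3)/2 = 29·142/2 = 29·71 = 2059.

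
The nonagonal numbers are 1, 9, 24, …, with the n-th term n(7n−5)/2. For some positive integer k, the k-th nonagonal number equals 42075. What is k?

Set n(7n−5)/2 = 42075, giving 7n² − 5n − 84150 = 0.
So n = (5 + 1535) / 14 = 1540/14 = 110.
Check: 110·(7·110 − 5)/2 = 42075. ✓

110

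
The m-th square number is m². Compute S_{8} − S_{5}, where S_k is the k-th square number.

8² = 64 and 5² = 25.
Difference: 64 − 25 = 39.

39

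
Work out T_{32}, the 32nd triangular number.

528

32·33/2 = 1056/2 = 528.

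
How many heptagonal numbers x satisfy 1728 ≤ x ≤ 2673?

The n-th heptagonal number is n(5n−3)/2.
Smallest index with value ≥ 1728: n = 27 (giving 1782).
Largest index with value ≤ 2673: n = 33 (giving 2673).
Indices 27 through 33: 7 terms.

7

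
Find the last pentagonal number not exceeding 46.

Solve n(3n−1)/2 ≤ 46 for integer n.
n = 5 gives 35 ≤ 46, while n = 6 gives 51 > 46; so the answer is 35.

35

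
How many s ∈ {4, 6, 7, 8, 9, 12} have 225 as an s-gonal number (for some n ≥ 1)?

s = 4: P(4, 15) = 225. ✓
s = 6: P(6, 10) = 190 and P(6, 11) = 231; 225 is not s-gonal.
s = 7: P(7, 9) = 189 and P(7, 10) = 235; 225 is not s-gonal.
s = 8: P(8, 9) = 225. ✓
s = 9: P(9, 8) = 204 and P(9, 9) = 261; 225 is not s-gonal.
s = 12: P(12, 7) = 217 and P(12, 8) = 288; 225 is not s-gonal.
Hits: s ∈ {4, 8} → 2.

2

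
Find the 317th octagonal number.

The 317th octagonal number is n(3n−2) with n = 317.
317·(3·317 − 2) = 317·949 = 300833.

300833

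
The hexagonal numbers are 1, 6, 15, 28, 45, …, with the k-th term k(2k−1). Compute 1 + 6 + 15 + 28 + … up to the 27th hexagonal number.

13482

Σ i(2i−1) = 2Σi² − Σi over i = 1..27.
Σi = 378 and Σi² = 6930.
2·6930 − 1·378 = 13482.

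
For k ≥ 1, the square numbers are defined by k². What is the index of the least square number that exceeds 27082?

165

Solve n² > 27082 for integer n.
The largest n with value ≤ 27082 is 164 (since 26896 ≤ 27082 < 27225), so the first above is n = 165, value 27225.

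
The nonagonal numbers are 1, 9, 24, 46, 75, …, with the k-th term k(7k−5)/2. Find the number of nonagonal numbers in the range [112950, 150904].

29

The n-th nonagonal number is n(7n−5)/2.
Smallest index with value ≥ 112950: n = 180 (giving 112950).
Largest index with value ≤ 150904: n = 208 (giving 150904).
Indices 180 through 208: 29 terms.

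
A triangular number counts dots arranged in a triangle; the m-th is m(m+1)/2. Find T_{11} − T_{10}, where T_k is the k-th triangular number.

Consecutive triangular numbers differ by n: T_{11} − T_{10} = 11.

11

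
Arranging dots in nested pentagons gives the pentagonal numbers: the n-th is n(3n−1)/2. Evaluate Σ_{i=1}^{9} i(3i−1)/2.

405

Σ i(3i−1)/2 = (3Σi² − Σi) / 2 over i = 1..9.
Σi = 45 and Σi² = 285.
(3·285 − 1·45) / 2 = 810/2 = 405.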